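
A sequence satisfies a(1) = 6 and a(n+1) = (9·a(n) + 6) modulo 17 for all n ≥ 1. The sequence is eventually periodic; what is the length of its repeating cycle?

8

Listing terms: a(1) = 6; a(2) = 9; a(3) = 2; a(4) = 7; a(5) = 1; a(6) = 15; a(7) = 5; a(8) = 0; a(9) = 6.
Since a(9) = a(1) = 6, the sequence is periodic with period 8.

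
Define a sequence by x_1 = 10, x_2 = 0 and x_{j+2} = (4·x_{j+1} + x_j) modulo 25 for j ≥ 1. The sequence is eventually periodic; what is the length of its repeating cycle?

x_1 = 10,  x_2 = 0,  x_3 = 10,  x_4 = 15,  x_5 = 20,  x_6 = 20,  x_7 = 0,  x_8 = 20,  x_9 = 5,  x_{10} = 15,  x_{11} = 15,  x_{12} = 0,  x_{13} = 15,  x_{14} = 10,  x_{15} = 5,  x_{16} = 5,  x_{17} = 0,  x_{18} = 5,  x_{19} = 20,  x_{20} = 10,  x_{21} = 10,  x_{22} = 0.
The sequence repeats with period 20.

20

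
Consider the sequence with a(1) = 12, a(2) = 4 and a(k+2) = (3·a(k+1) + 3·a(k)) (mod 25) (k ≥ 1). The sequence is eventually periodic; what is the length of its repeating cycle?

4

a(1) = 12; a(2) = 4; a(3) = 23; a(4) = 6; a(5) = 12; a(6) = 4.
The sequence repeats with period 4.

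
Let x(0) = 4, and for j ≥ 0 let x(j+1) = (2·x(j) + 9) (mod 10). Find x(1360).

Listing terms: x(0) = 4; x(1) = 7; x(2) = 3; x(3) = 5; x(4) = 9; x(5) = 7.
Since x(5) = x(1) = 7, the sequence is eventually periodic: after a pre-period of length 1 it cycles with period 4.
For j ≥ 1, x(j) depends only on (j - 1) mod 4. (1360 - 1) mod 4 = 3, so x(1360) = x(4) = 9.

9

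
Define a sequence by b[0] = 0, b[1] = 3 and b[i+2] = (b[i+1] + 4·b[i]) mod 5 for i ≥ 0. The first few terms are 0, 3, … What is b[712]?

b[0] = 0; b[1] = 3; b[2] = 3; b[3] = 0; b[4] = 2; b[5] = 2; b[6] = 0; b[7] = 3.
Since (b[6], b[7]) = (b[0], b[1]) = (0, 3) (two consecutive terms determine the rest), the sequence is periodic with period 6.
(712 - 0) mod 6 = 4, so b[712] = b[4] = 2.

2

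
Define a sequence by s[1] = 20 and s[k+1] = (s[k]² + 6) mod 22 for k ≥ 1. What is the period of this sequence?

s[1] = 20; s[2] = 10; s[3] = 18; s[4] = 0; s[5] = 6; s[6] = 20.
Since s[6] = s[1] = 20, the sequence is periodic with period 5.

5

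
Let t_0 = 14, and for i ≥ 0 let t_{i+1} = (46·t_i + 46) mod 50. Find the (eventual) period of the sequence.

25

Listing terms: t_0 = 14,  t_1 = 40,  t_2 = 36,  t_3 = 2,  t_4 = 38,  t_5 = 44,  t_6 = 20,  t_7 = 16,  t_8 = 32,  t_9 = 18,  t_{10} = 24,  t_{11} = 0,  t_{12} = 46,  t_{13} = 12,  t_{14} = 48,  t_{15} = 4,  t_{16} = 30,  t_{17} = 26,  t_{18} = 42,  t_{19} = 28,  t_{20} = 34,  t_{21} = 10,  t_{22} = 6,  t_{23} = 22,  t_{24} = 8,  t_{25} = 14.
The sequence repeats with period 25.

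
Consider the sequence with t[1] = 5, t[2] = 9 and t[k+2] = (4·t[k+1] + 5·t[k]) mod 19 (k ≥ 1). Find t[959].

We have t[1] = 5, t[2] = 9, t[3] = 4, t[4] = 4, t[5] = 17, t[6] = 12, t[7] = 0, t[8] = 3, t[9] = 12, t[10] = 6, t[11] = 8, t[12] = 5, t[13] = 3, t[14] = 18, t[15] = 11, t[16] = 1, t[17] = 2, t[18] = 13, t[19] = 5, t[20] = 9.
The sequence repeats with period 18.
So t[959] = t[1 + ((959-1) mod 18)] = t[5] = 17.

17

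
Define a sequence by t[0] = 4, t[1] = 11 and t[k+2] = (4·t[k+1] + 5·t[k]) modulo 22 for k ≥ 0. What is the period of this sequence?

Computing terms: t[0] = 4,  t[1] = 11,  t[2] = 20,  t[3] = 3,  t[4] = 2,  t[5] = 1,  t[6] = 14,  t[7] = 17,  t[8] = 6,  t[9] = 21,  t[10] = 4,  t[11] = 11.
Since (t[10], t[11]) = (t[0], t[1]) = (4, 11) (two consecutive terms determine the rest), the sequence is periodic with period 10.

10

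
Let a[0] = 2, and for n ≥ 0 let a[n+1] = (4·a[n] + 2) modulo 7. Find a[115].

3

Listing terms: a[0] = 2,  a[1] = 3,  a[2] = 0,  a[3] = 2.
Since a[3] = a[0] = 2, the sequence is periodic with period 3.
So a[115] = a[0 + ((115-0) mod 3)] = a[1] = 3.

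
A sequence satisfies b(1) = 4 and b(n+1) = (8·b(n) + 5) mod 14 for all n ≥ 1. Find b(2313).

b(1) = 4; b(2) = 9; b(3) = 7; b(4) = 5; b(5) = 3; b(6) = 1; b(7) = 13; b(8) = 11; b(9) = 9.
Since b(9) = b(2) = 9, the sequence is eventually periodic: after a pre-period of length 1 it cycles with period 7.
For n ≥ 2, b(n) depends only on (n - 2) mod 7. (2313 - 2) mod 7 = 1, so b(2313) = b(3) = 7.

7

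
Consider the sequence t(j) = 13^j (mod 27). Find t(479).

7

We have t(1) = 13; t(2) = 7; t(3) = 10; t(4) = 22; t(5) = 16; t(6) = 19; t(7) = 4; t(8) = 25; t(9) = 1; t(10) = 13.
The sequence repeats with period 9.
So t(479) = t(1 + ((479-1) mod 9)) = t(2) = 7.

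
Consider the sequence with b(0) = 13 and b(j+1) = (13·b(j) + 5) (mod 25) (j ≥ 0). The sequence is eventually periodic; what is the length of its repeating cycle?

Computing terms: b(0) = 13,  b(1) = 24,  b(2) = 17,  b(3) = 1,  b(4) = 18,  b(5) = 14,  b(6) = 12,  b(7) = 11,  b(8) = 23,  b(9) = 4,  b(10) = 7,  b(11) = 21,  b(12) = 3,  b(13) = 19,  b(14) = 2,  b(15) = 6,  b(16) = 8,  b(17) = 9,  b(18) = 22,  b(19) = 16,  b(20) = 13.
Since b(20) = b(0) = 13, the sequence is periodic with period 20.

20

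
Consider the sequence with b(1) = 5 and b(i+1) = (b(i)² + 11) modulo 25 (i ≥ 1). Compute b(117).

We have b(1) = 5; b(2) = 11; b(3) = 7; b(4) = 10; b(5) = 11.
Since b(5) = b(2) = 11, the sequence is eventually periodic: after a pre-period of length 1 it cycles with period 3.
For i ≥ 2, b(i) depends only on (i - 2) mod 3. (117 - 2) mod 3 = 1, so b(117) = b(3) = 7.

7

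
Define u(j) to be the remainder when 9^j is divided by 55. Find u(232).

26

We have u(1) = 9, u(2) = 26, u(3) = 14, u(4) = 16, u(5) = 34, u(6) = 31, u(7) = 4, u(8) = 36, u(9) = 49, u(10) = 1, u(11) = 9.
The sequence repeats with period 10.
So u(232) = u(1 + ((232-1) mod 10)) = u(2) = 26.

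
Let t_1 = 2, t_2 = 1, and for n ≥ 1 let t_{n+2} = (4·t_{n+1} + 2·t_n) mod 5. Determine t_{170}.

Listing terms: t_1 = 2,  t_2 = 1,  t_3 = 3,  t_4 = 4,  t_5 = 2,  t_6 = 1.
The sequence repeats with period 4.
So t_{170} = t_{1 + ((170-1) mod 4)} = t_2 = 1.

1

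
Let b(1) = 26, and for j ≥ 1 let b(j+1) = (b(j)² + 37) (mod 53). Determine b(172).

Computing terms: b(1) = 26,  b(2) = 24,  b(3) = 30,  b(4) = 36,  b(5) = 8,  b(6) = 48,  b(7) = 9,  b(8) = 12,  b(9) = 22,  b(10) = 44,  b(11) = 12.
Since b(11) = b(8) = 12, the sequence is eventually periodic: after a pre-period of length 7 it cycles with period 3.
For j ≥ 8, b(j) depends only on (j - 8) mod 3. (172 - 8) mod 3 = 2, so b(172) = b(10) = 44.

44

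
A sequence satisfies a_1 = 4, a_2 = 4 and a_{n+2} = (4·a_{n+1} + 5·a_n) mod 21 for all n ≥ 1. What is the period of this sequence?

We have a_1 = 4; a_2 = 4; a_3 = 15; a_4 = 17; a_5 = 17; a_6 = 6; a_7 = 4; a_8 = 4.
Since (a_7, a_8) = (a_1, a_2) = (4, 4) (two consecutive terms determine the rest), the sequence is periodic with period 6.

6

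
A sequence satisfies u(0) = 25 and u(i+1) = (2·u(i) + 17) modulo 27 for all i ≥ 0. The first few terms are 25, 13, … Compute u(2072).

Listing terms: u(0) = 25,  u(1) = 13,  u(2) = 16,  u(3) = 22,  u(4) = 7,  u(5) = 4,  u(6) = 25.
The sequence repeats with period 6.
So u(2072) = u(0 + ((2072-0) mod 6)) = u(2) = 16.

16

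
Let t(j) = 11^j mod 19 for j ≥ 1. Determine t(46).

Listing terms: t(1) = 11, t(2) = 7, t(3) = 1, t(4) = 11.
The sequence repeats with period 3.
So t(46) = t(1 + ((46-1) mod 3)) = t(1) = 11.

11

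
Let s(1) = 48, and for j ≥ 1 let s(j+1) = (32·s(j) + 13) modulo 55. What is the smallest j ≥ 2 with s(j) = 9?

Listing terms: s(1) = 48,  s(2) = 9,  s(3) = 26,  s(4) = 20,  s(5) = 48.
Since s(5) = s(1) = 48, the sequence is periodic with period 4.
The value 9 first appears (with j ≥ 2) at s(2).

2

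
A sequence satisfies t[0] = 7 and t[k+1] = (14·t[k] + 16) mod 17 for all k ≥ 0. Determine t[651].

0

We have t[0] = 7,  t[1] = 12,  t[2] = 14,  t[3] = 8,  t[4] = 9,  t[5] = 6,  t[6] = 15,  t[7] = 5,  t[8] = 1,  t[9] = 13,  t[10] = 11,  t[11] = 0,  t[12] = 16,  t[13] = 2,  t[14] = 10,  t[15] = 3,  t[16] = 7.
Since t[16] = t[0] = 7, the sequence is periodic with period 16.
So t[651] = t[0 + ((651-0) mod 16)] = t[11] = 0.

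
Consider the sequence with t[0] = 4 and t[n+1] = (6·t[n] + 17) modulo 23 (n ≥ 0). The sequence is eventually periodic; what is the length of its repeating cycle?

Listing terms: t[0] = 4,  t[1] = 18,  t[2] = 10,  t[3] = 8,  t[4] = 19,  t[5] = 16,  t[6] = 21,  t[7] = 5,  t[8] = 1,  t[9] = 0,  t[10] = 17,  t[11] = 4.
Since t[11] = t[0] = 4, the sequence is periodic with period 11.

11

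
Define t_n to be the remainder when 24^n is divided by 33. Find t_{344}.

t_1 = 24; t_2 = 15; t_3 = 30; t_4 = 27; t_5 = 21; t_6 = 9; t_7 = 18; t_8 = 3; t_9 = 6; t_{10} = 12; t_{11} = 24.
The sequence repeats with period 10.
So t_{344} = t_{1 + ((344-1) mod 10)} = t_4 = 27.

27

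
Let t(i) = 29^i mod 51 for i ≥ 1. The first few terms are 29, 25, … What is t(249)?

5

t(1) = 29; t(2) = 25; t(3) = 11; t(4) = 13; t(5) = 20; t(6) = 19; t(7) = 41; t(8) = 16; t(9) = 5; t(10) = 43; t(11) = 23; t(12) = 4; t(13) = 14; t(14) = 49; t(15) = 44; t(16) = 1; t(17) = 29.
Since t(17) = t(1) = 29, the sequence is periodic with period 16.
(249 - 1) mod 16 = 8, so t(249) = t(9) = 5.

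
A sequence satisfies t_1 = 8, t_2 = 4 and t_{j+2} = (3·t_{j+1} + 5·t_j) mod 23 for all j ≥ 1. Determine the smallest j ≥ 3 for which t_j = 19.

We have t_1 = 8,  t_2 = 4,  t_3 = 6,  t_4 = 15,  t_5 = 6,  t_6 = 1,  t_7 = 10,  t_8 = 12,  t_9 = 17,  t_{10} = 19,  t_{11} = 4,  t_{12} = 15,  t_{13} = 19,  t_{14} = 17,  t_{15} = 8,  t_{16} = 17,  t_{17} = 22,  t_{18} = 13,  t_{19} = 11,  t_{20} = 6,  t_{21} = 4,  t_{22} = 19,  t_{23} = 8,  t_{24} = 4.
The sequence repeats with period 22.
The value 19 first appears (with j ≥ 3) at t_{10}.

10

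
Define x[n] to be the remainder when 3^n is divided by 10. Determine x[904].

1

Computing terms: x[0] = 1, x[1] = 3, x[2] = 9, x[3] = 7, x[4] = 1.
Since x[4] = x[0] = 1, the sequence is periodic with period 4.
(904 - 0) mod 4 = 0, so x[904] = x[0] = 1.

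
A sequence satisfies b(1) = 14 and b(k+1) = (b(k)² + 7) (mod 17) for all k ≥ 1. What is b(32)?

16

Computing terms: b(1) = 14,  b(2) = 16,  b(3) = 8,  b(4) = 3,  b(5) = 16.
Since b(5) = b(2) = 16, the sequence is eventually periodic: after a pre-period of length 1 it cycles with period 3.
For k ≥ 2, b(k) depends only on (k - 2) mod 3. (32 - 2) mod 3 = 0, so b(32) = b(2) = 16.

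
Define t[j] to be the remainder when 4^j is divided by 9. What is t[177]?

1

Listing terms: t[1] = 4; t[2] = 7; t[3] = 1; t[4] = 4.
The sequence repeats with period 3.
So t[177] = t[1 + ((177-1) mod 3)] = t[3] = 1.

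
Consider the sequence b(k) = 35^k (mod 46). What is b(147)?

13

b(1) = 35,  b(2) = 29,  b(3) = 3,  b(4) = 13,  b(5) = 41,  b(6) = 9,  b(7) = 39,  b(8) = 31,  b(9) = 27,  b(10) = 25,  b(11) = 1,  b(12) = 35.
Since b(12) = b(1) = 35, the sequence is periodic with period 11.
(147 - 1) mod 11 = 3, so b(147) = b(4) = 13.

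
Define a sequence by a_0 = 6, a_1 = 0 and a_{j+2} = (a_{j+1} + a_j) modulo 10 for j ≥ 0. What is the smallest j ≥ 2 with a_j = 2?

We have a_0 = 6; a_1 = 0; a_2 = 6; a_3 = 6; a_4 = 2; a_5 = 8; a_6 = 0; a_7 = 8; a_8 = 8; a_9 = 6; a_{10} = 4; a_{11} = 0; a_{12} = 4; a_{13} = 4; a_{14} = 8; a_{15} = 2; a_{16} = 0; a_{17} = 2; a_{18} = 2; a_{19} = 4; a_{20} = 6; a_{21} = 0.
Since (a_{20}, a_{21}) = (a_0, a_1) = (6, 0) (two consecutive terms determine the rest), the sequence is periodic with period 20.
The value 2 first appears (with j ≥ 2) at a_4.

4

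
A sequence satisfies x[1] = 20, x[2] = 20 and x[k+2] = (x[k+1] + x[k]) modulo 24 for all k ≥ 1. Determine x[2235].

We have x[1] = 20; x[2] = 20; x[3] = 16; x[4] = 12; x[5] = 4; x[6] = 16; x[7] = 20; x[8] = 12; x[9] = 8; x[10] = 20; x[11] = 4; x[12] = 0; x[13] = 4; x[14] = 4; x[15] = 8; x[16] = 12; x[17] = 20; x[18] = 8; x[19] = 4; x[20] = 12; x[21] = 16; x[22] = 4; x[23] = 20; x[24] = 0; x[25] = 20; x[26] = 20.
Since (x[25], x[26]) = (x[1], x[2]) = (20, 20) (two consecutive terms determine the rest), the sequence is periodic with period 24.
(2235 - 1) mod 24 = 2, so x[2235] = x[3] = 16.

16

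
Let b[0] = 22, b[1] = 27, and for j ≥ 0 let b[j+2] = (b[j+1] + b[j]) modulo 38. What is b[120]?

32

We have b[0] = 22,  b[1] = 27,  b[2] = 11,  b[3] = 0,  b[4] = 11,  b[5] = 11,  b[6] = 22,  b[7] = 33,  b[8] = 17,  b[9] = 12,  b[10] = 29,  b[11] = 3,  b[12] = 32,  b[13] = 35,  b[14] = 29,  b[15] = 26,  b[16] = 17,  b[17] = 5,  b[18] = 22,  b[19] = 27.
Since (b[18], b[19]) = (b[0], b[1]) = (22, 27) (two consecutive terms determine the rest), the sequence is periodic with period 18.
So b[120] = b[0 + ((120-0) mod 18)] = b[12] = 32.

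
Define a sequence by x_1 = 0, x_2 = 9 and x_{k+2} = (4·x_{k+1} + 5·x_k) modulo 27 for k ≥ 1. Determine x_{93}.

x_1 = 0; x_2 = 9; x_3 = 9; x_4 = 0; x_5 = 18; x_6 = 18; x_7 = 0; x_8 = 9.
The sequence repeats with period 6.
(93 - 1) mod 6 = 2, so x_{93} = x_3 = 9.

9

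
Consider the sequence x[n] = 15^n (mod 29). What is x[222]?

Listing terms: x[0] = 1; x[1] = 15; x[2] = 22; x[3] = 11; x[4] = 20; x[5] = 10; x[6] = 5; x[7] = 17; x[8] = 23; x[9] = 26; x[10] = 13; x[11] = 21; x[12] = 25; x[13] = 27; x[14] = 28; x[15] = 14; x[16] = 7; x[17] = 18; x[18] = 9; x[19] = 19; x[20] = 24; x[21] = 12; x[22] = 6; x[23] = 3; x[24] = 16; x[25] = 8; x[26] = 4; x[27] = 2; x[28] = 1.
Since x[28] = x[0] = 1, the sequence is periodic with period 28.
(222 - 0) mod 28 = 26, so x[222] = x[26] = 4.

4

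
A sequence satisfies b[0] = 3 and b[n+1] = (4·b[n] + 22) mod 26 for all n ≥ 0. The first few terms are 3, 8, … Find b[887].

18

Computing terms: b[0] = 3,  b[1] = 8,  b[2] = 2,  b[3] = 4,  b[4] = 12,  b[5] = 18,  b[6] = 16,  b[7] = 8.
Since b[7] = b[1] = 8, the sequence is eventually periodic: after a pre-period of length 1 it cycles with period 6.
For n ≥ 1, b[n] depends only on (n - 1) mod 6. (887 - 1) mod 6 = 4, so b[887] = b[5] = 18.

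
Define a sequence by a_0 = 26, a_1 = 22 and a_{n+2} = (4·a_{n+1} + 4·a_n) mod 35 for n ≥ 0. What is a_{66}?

Computing terms: a_0 = 26; a_1 = 22; a_2 = 17; a_3 = 16; a_4 = 27; a_5 = 32; a_6 = 26; a_7 = 22.
Since (a_6, a_7) = (a_0, a_1) = (26, 22) (two consecutive terms determine the rest), the sequence is periodic with period 6.
(66 - 0) mod 6 = 0, so a_{66} = a_0 = 26.

26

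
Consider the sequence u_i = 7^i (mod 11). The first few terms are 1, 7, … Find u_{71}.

We have u_0 = 1, u_1 = 7, u_2 = 5, u_3 = 2, u_4 = 3, u_5 = 10, u_6 = 4, u_7 = 6, u_8 = 9, u_9 = 8, u_{10} = 1.
The sequence repeats with period 10.
So u_{71} = u_{0 + ((71-0) mod 10)} = u_1 = 7.

7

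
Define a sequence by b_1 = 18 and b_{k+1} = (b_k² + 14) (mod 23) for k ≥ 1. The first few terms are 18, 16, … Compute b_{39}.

17

b_1 = 18, b_2 = 16, b_3 = 17, b_4 = 4, b_5 = 7, b_6 = 17.
Since b_6 = b_3 = 17, the sequence is eventually periodic: after a pre-period of length 2 it cycles with period 3.
For k ≥ 3, b_k depends only on (k - 3) mod 3. (39 - 3) mod 3 = 0, so b_{39} = b_3 = 17.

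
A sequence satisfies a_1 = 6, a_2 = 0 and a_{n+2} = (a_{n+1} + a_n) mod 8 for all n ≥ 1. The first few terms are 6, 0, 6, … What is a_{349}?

6

We have a_1 = 6,  a_2 = 0,  a_3 = 6,  a_4 = 6,  a_5 = 4,  a_6 = 2,  a_7 = 6,  a_8 = 0.
The sequence repeats with period 6.
So a_{349} = a_{1 + ((349-1) mod 6)} = a_1 = 6.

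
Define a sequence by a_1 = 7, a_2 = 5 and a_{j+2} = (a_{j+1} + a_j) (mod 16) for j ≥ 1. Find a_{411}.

12

Computing terms: a_1 = 7; a_2 = 5; a_3 = 12; a_4 = 1; a_5 = 13; a_6 = 14; a_7 = 11; a_8 = 9; a_9 = 4; a_{10} = 13; a_{11} = 1; a_{12} = 14; a_{13} = 15; a_{14} = 13; a_{15} = 12; a_{16} = 9; a_{17} = 5; a_{18} = 14; a_{19} = 3; a_{20} = 1; a_{21} = 4; a_{22} = 5; a_{23} = 9; a_{24} = 14; a_{25} = 7; a_{26} = 5.
Since (a_{25}, a_{26}) = (a_1, a_2) = (7, 5) (two consecutive terms determine the rest), the sequence is periodic with period 24.
So a_{411} = a_{1 + ((411-1) mod 24)} = a_3 = 12.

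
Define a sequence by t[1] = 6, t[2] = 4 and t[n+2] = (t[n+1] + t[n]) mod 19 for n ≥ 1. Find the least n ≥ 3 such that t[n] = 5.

Computing terms: t[1] = 6; t[2] = 4; t[3] = 10; t[4] = 14; t[5] = 5; t[6] = 0; t[7] = 5; t[8] = 5; t[9] = 10; t[10] = 15; t[11] = 6; t[12] = 2; t[13] = 8; t[14] = 10; t[15] = 18; t[16] = 9; t[17] = 8; t[18] = 17; t[19] = 6; t[20] = 4.
The sequence repeats with period 18.
The value 5 first appears (with n ≥ 3) at t[5].

5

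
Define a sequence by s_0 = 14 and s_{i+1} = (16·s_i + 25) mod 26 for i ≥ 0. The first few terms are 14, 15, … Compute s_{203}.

5

Computing terms: s_0 = 14; s_1 = 15; s_2 = 5; s_3 = 1; s_4 = 15.
Since s_4 = s_1 = 15, the sequence is eventually periodic: after a pre-period of length 1 it cycles with period 3.
For i ≥ 1, s_i depends only on (i - 1) mod 3. (203 - 1) mod 3 = 1, so s_{203} = s_2 = 5.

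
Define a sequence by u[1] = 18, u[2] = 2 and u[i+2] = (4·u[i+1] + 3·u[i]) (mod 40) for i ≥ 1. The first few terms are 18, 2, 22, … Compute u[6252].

u[1] = 18, u[2] = 2, u[3] = 22, u[4] = 14, u[5] = 2, u[6] = 10, u[7] = 6, u[8] = 14, u[9] = 34, u[10] = 18, u[11] = 14, u[12] = 30, u[13] = 2, u[14] = 18, u[15] = 38, u[16] = 6, u[17] = 18, u[18] = 10, u[19] = 14, u[20] = 6, u[21] = 26, u[22] = 2, u[23] = 6, u[24] = 30, u[25] = 18, u[26] = 2.
The sequence repeats with period 24.
So u[6252] = u[1 + ((6252-1) mod 24)] = u[12] = 30.

30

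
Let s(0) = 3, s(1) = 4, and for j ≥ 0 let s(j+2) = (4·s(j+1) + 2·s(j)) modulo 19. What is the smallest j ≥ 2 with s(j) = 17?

6

We have s(0) = 3; s(1) = 4; s(2) = 3; s(3) = 1; s(4) = 10; s(5) = 4; s(6) = 17; s(7) = 0; s(8) = 15; s(9) = 3; s(10) = 4.
Since (s(9), s(10)) = (s(0), s(1)) = (3, 4) (two consecutive terms determine the rest), the sequence is periodic with period 9.
The value 17 first appears (with j ≥ 2) at s(6).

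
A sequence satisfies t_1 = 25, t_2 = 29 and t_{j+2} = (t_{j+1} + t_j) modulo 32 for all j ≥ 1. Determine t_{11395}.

Listing terms: t_1 = 25, t_2 = 29, t_3 = 22, t_4 = 19, t_5 = 9, t_6 = 28, t_7 = 5, t_8 = 1, t_9 = 6, t_{10} = 7, t_{11} = 13, t_{12} = 20, t_{13} = 1, t_{14} = 21, t_{15} = 22, t_{16} = 11, t_{17} = 1, t_{18} = 12, t_{19} = 13, t_{20} = 25, t_{21} = 6, t_{22} = 31, t_{23} = 5, t_{24} = 4, t_{25} = 9, t_{26} = 13, t_{27} = 22, t_{28} = 3, t_{29} = 25, t_{30} = 28, t_{31} = 21, t_{32} = 17, t_{33} = 6, t_{34} = 23, t_{35} = 29, t_{36} = 20, t_{37} = 17, t_{38} = 5, t_{39} = 22, t_{40} = 27, t_{41} = 17, t_{42} = 12, t_{43} = 29, t_{44} = 9, t_{45} = 6, t_{46} = 15, t_{47} = 21, t_{48} = 4, t_{49} = 25, t_{50} = 29.
Since (t_{49}, t_{50}) = (t_1, t_2) = (25, 29) (two consecutive terms determine the rest), the sequence is periodic with period 48.
(11395 - 1) mod 48 = 18, so t_{11395} = t_{19} = 13.

13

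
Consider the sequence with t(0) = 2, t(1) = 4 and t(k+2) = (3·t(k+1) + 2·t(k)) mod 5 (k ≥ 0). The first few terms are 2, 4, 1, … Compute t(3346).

0

t(0) = 2,  t(1) = 4,  t(2) = 1,  t(3) = 1,  t(4) = 0,  t(5) = 2,  t(6) = 1,  t(7) = 2,  t(8) = 3,  t(9) = 3,  t(10) = 0,  t(11) = 1,  t(12) = 3,  t(13) = 1,  t(14) = 4,  t(15) = 4,  t(16) = 0,  t(17) = 3,  t(18) = 4,  t(19) = 3,  t(20) = 2,  t(21) = 2,  t(22) = 0,  t(23) = 4,  t(24) = 2,  t(25) = 4.
Since (t(24), t(25)) = (t(0), t(1)) = (2, 4) (two consecutive terms determine the rest), the sequence is periodic with period 24.
So t(3346) = t(0 + ((3346-0) mod 24)) = t(10) = 0.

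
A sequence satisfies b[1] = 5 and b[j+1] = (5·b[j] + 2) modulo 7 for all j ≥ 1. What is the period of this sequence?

6

Computing terms: b[1] = 5, b[2] = 6, b[3] = 4, b[4] = 1, b[5] = 0, b[6] = 2, b[7] = 5.
Since b[7] = b[1] = 5, the sequence is periodic with period 6.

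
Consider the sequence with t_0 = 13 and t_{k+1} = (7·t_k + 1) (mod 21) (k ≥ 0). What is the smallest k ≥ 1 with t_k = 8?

We have t_0 = 13,  t_1 = 8,  t_2 = 15,  t_3 = 1,  t_4 = 8.
Since t_4 = t_1 = 8, the sequence is eventually periodic: after a pre-period of length 1 it cycles with period 3.
The value 8 first appears (with k ≥ 1) at t_1.

1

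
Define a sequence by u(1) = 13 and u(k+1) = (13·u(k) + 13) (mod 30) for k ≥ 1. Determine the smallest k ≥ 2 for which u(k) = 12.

Computing terms: u(1) = 13, u(2) = 2, u(3) = 9, u(4) = 10, u(5) = 23, u(6) = 12, u(7) = 19, u(8) = 20, u(9) = 3, u(10) = 22, u(11) = 29, u(12) = 0, u(13) = 13.
The sequence repeats with period 12.
The value 12 first appears (with k ≥ 2) at u(6).

6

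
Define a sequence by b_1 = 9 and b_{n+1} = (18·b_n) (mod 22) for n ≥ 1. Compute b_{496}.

2

b_1 = 9; b_2 = 8; b_3 = 12; b_4 = 18; b_5 = 16; b_6 = 2; b_7 = 14; b_8 = 10; b_9 = 4; b_{10} = 6; b_{11} = 20; b_{12} = 8.
Since b_{12} = b_2 = 8, the sequence is eventually periodic: after a pre-period of length 1 it cycles with period 10.
For n ≥ 2, b_n depends only on (n - 2) mod 10. (496 - 2) mod 10 = 4, so b_{496} = b_6 = 2.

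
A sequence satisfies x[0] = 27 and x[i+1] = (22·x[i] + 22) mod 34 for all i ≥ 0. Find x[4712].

We have x[0] = 27, x[1] = 4, x[2] = 8, x[3] = 28, x[4] = 26, x[5] = 16, x[6] = 0, x[7] = 22, x[8] = 30, x[9] = 2, x[10] = 32, x[11] = 12, x[12] = 14, x[13] = 24, x[14] = 6, x[15] = 18, x[16] = 10, x[17] = 4.
Since x[17] = x[1] = 4, the sequence is eventually periodic: after a pre-period of length 1 it cycles with period 16.
For i ≥ 1, x[i] depends only on (i - 1) mod 16. (4712 - 1) mod 16 = 7, so x[4712] = x[8] = 30.

30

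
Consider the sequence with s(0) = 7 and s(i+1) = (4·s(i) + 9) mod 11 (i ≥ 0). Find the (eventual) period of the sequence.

5

s(0) = 7, s(1) = 4, s(2) = 3, s(3) = 10, s(4) = 5, s(5) = 7.
The sequence repeats with period 5.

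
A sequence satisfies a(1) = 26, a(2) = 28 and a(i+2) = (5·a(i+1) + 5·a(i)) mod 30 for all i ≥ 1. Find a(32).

We have a(1) = 26; a(2) = 28; a(3) = 0; a(4) = 20; a(5) = 10; a(6) = 0; a(7) = 20.
Since (a(6), a(7)) = (a(3), a(4)) = (0, 20) (two consecutive terms determine the rest), the sequence is eventually periodic: after a pre-period of length 2 it cycles with period 3.
For i ≥ 3, a(i) depends only on (i - 3) mod 3. (32 - 3) mod 3 = 2, so a(32) = a(5) = 10.

10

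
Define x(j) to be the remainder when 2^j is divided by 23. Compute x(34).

2

x(0) = 1,  x(1) = 2,  x(2) = 4,  x(3) = 8,  x(4) = 16,  x(5) = 9,  x(6) = 18,  x(7) = 13,  x(8) = 3,  x(9) = 6,  x(10) = 12,  x(11) = 1.
Since x(11) = x(0) = 1, the sequence is periodic with period 11.
(34 - 0) mod 11 = 1, so x(34) = x(1) = 2.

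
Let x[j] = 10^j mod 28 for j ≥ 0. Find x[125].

x[0] = 1; x[1] = 10; x[2] = 16; x[3] = 20; x[4] = 4; x[5] = 12; x[6] = 8; x[7] = 24; x[8] = 16.
Since x[8] = x[2] = 16, the sequence is eventually periodic: after a pre-period of length 2 it cycles with period 6.
For j ≥ 2, x[j] depends only on (j - 2) mod 6. (125 - 2) mod 6 = 3, so x[125] = x[5] = 12.

12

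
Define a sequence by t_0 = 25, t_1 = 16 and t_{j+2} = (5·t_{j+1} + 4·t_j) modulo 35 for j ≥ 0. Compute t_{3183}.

Listing terms: t_0 = 25; t_1 = 16; t_2 = 5; t_3 = 19; t_4 = 10; t_5 = 21; t_6 = 5; t_7 = 4; t_8 = 5; t_9 = 6; t_{10} = 15; t_{11} = 29; t_{12} = 30; t_{13} = 21; t_{14} = 15; t_{15} = 19; t_{16} = 15; t_{17} = 11; t_{18} = 10; t_{19} = 24; t_{20} = 20; t_{21} = 21; t_{22} = 10; t_{23} = 29; t_{24} = 10; t_{25} = 26; t_{26} = 30; t_{27} = 9; t_{28} = 25; t_{29} = 21; t_{30} = 30; t_{31} = 24; t_{32} = 30; t_{33} = 1; t_{34} = 20; t_{35} = 34; t_{36} = 5; t_{37} = 21; t_{38} = 20; t_{39} = 9; t_{40} = 20; t_{41} = 31; t_{42} = 25; t_{43} = 4; t_{44} = 15; t_{45} = 21; t_{46} = 25; t_{47} = 34; t_{48} = 25; t_{49} = 16.
The sequence repeats with period 48.
So t_{3183} = t_{0 + ((3183-0) mod 48)} = t_{15} = 19.

19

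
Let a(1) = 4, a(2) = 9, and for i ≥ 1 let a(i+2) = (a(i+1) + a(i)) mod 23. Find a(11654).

18

Listing terms: a(1) = 4; a(2) = 9; a(3) = 13; a(4) = 22; a(5) = 12; a(6) = 11; a(7) = 0; a(8) = 11; a(9) = 11; a(10) = 22; a(11) = 10; a(12) = 9; a(13) = 19; a(14) = 5; a(15) = 1; a(16) = 6; a(17) = 7; a(18) = 13; a(19) = 20; a(20) = 10; a(21) = 7; a(22) = 17; a(23) = 1; a(24) = 18; a(25) = 19; a(26) = 14; a(27) = 10; a(28) = 1; a(29) = 11; a(30) = 12; a(31) = 0; a(32) = 12; a(33) = 12; a(34) = 1; a(35) = 13; a(36) = 14; a(37) = 4; a(38) = 18; a(39) = 22; a(40) = 17; a(41) = 16; a(42) = 10; a(43) = 3; a(44) = 13; a(45) = 16; a(46) = 6; a(47) = 22; a(48) = 5; a(49) = 4; a(50) = 9.
Since (a(49), a(50)) = (a(1), a(2)) = (4, 9) (two consecutive terms determine the rest), the sequence is periodic with period 48.
(11654 - 1) mod 48 = 37, so a(11654) = a(38) = 18.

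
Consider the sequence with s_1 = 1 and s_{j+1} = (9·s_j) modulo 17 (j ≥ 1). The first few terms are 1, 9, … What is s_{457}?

1

We have s_1 = 1,  s_2 = 9,  s_3 = 13,  s_4 = 15,  s_5 = 16,  s_6 = 8,  s_7 = 4,  s_8 = 2,  s_9 = 1.
Since s_9 = s_1 = 1, the sequence is periodic with period 8.
(457 - 1) mod 8 = 0, so s_{457} = s_1 = 1.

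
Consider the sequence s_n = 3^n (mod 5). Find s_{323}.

s_0 = 1, s_1 = 3, s_2 = 4, s_3 = 2, s_4 = 1.
Since s_4 = s_0 = 1, the sequence is periodic with period 4.
(323 - 0) mod 4 = 3, so s_{323} = s_3 = 2.

2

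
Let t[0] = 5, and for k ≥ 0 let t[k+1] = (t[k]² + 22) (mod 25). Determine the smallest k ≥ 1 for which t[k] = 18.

t[0] = 5,  t[1] = 22,  t[2] = 6,  t[3] = 8,  t[4] = 11,  t[5] = 18,  t[6] = 21,  t[7] = 13,  t[8] = 16,  t[9] = 3,  t[10] = 6.
Since t[10] = t[2] = 6, the sequence is eventually periodic: after a pre-period of length 2 it cycles with period 8.
The value 18 first appears (with k ≥ 1) at t[5].

5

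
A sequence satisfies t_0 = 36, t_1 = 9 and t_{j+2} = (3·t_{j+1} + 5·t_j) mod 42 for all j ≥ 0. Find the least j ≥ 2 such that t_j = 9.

4

Listing terms: t_0 = 36, t_1 = 9, t_2 = 39, t_3 = 36, t_4 = 9.
The sequence repeats with period 3.
The value 9 next appears (with j ≥ 2) at t_4.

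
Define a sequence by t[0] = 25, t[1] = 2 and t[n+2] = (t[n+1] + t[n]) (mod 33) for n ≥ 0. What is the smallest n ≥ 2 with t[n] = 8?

We have t[0] = 25,  t[1] = 2,  t[2] = 27,  t[3] = 29,  t[4] = 23,  t[5] = 19,  t[6] = 9,  t[7] = 28,  t[8] = 4,  t[9] = 32,  t[10] = 3,  t[11] = 2,  t[12] = 5,  t[13] = 7,  t[14] = 12,  t[15] = 19,  t[16] = 31,  t[17] = 17,  t[18] = 15,  t[19] = 32,  t[20] = 14,  t[21] = 13,  t[22] = 27,  t[23] = 7,  t[24] = 1,  t[25] = 8,  t[26] = 9,  t[27] = 17,  t[28] = 26,  t[29] = 10,  t[30] = 3,  t[31] = 13,  t[32] = 16,  t[33] = 29,  t[34] = 12,  t[35] = 8,  t[36] = 20,  t[37] = 28,  t[38] = 15,  t[39] = 10,  t[40] = 25,  t[41] = 2.
Since (t[40], t[41]) = (t[0], t[1]) = (25, 2) (two consecutive terms determine the rest), the sequence is periodic with period 40.
The value 8 first appears (with n ≥ 2) at t[25].

25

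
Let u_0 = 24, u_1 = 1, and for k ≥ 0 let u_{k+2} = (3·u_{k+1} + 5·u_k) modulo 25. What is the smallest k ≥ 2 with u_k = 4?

11

Computing terms: u_0 = 24; u_1 = 1; u_2 = 23; u_3 = 24; u_4 = 12; u_5 = 6; u_6 = 3; u_7 = 14; u_8 = 7; u_9 = 16; u_{10} = 8; u_{11} = 4; u_{12} = 2; u_{13} = 1; u_{14} = 13; u_{15} = 19; u_{16} = 22; u_{17} = 11; u_{18} = 18; u_{19} = 9; u_{20} = 17; u_{21} = 21; u_{22} = 23; u_{23} = 24.
Since (u_{22}, u_{23}) = (u_2, u_3) = (23, 24) (two consecutive terms determine the rest), the sequence is eventually periodic: after a pre-period of length 2 it cycles with period 20.
The value 4 first appears (with k ≥ 2) at u_{11}.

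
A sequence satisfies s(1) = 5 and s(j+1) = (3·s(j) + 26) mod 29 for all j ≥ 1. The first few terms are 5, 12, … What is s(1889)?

14

We have s(1) = 5, s(2) = 12, s(3) = 4, s(4) = 9, s(5) = 24, s(6) = 11, s(7) = 1, s(8) = 0, s(9) = 26, s(10) = 17, s(11) = 19, s(12) = 25, s(13) = 14, s(14) = 10, s(15) = 27, s(16) = 20, s(17) = 28, s(18) = 23, s(19) = 8, s(20) = 21, s(21) = 2, s(22) = 3, s(23) = 6, s(24) = 15, s(25) = 13, s(26) = 7, s(27) = 18, s(28) = 22, s(29) = 5.
Since s(29) = s(1) = 5, the sequence is periodic with period 28.
(1889 - 1) mod 28 = 12, so s(1889) = s(13) = 14.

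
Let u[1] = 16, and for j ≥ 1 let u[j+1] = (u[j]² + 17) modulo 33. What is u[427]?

20

Computing terms: u[1] = 16,  u[2] = 9,  u[3] = 32,  u[4] = 18,  u[5] = 11,  u[6] = 6,  u[7] = 20,  u[8] = 21,  u[9] = 29,  u[10] = 0,  u[11] = 17,  u[12] = 9.
Since u[12] = u[2] = 9, the sequence is eventually periodic: after a pre-period of length 1 it cycles with period 10.
For j ≥ 2, u[j] depends only on (j - 2) mod 10. (427 - 2) mod 10 = 5, so u[427] = u[7] = 20.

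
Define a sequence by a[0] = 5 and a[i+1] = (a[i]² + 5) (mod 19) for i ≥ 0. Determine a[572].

14

We have a[0] = 5,  a[1] = 11,  a[2] = 12,  a[3] = 16,  a[4] = 14,  a[5] = 11.
Since a[5] = a[1] = 11, the sequence is eventually periodic: after a pre-period of length 1 it cycles with period 4.
For i ≥ 1, a[i] depends only on (i - 1) mod 4. (572 - 1) mod 4 = 3, so a[572] = a[4] = 14.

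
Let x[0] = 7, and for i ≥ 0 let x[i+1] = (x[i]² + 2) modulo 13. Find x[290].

Computing terms: x[0] = 7, x[1] = 12, x[2] = 3, x[3] = 11, x[4] = 6, x[5] = 12.
Since x[5] = x[1] = 12, the sequence is eventually periodic: after a pre-period of length 1 it cycles with period 4.
For i ≥ 1, x[i] depends only on (i - 1) mod 4. (290 - 1) mod 4 = 1, so x[290] = x[2] = 3.

3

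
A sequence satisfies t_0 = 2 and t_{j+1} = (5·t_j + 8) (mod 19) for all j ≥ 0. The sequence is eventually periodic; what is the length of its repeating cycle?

9

t_0 = 2; t_1 = 18; t_2 = 3; t_3 = 4; t_4 = 9; t_5 = 15; t_6 = 7; t_7 = 5; t_8 = 14; t_9 = 2.
The sequence repeats with period 9.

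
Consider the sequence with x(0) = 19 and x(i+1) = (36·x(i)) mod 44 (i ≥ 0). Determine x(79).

We have x(0) = 19; x(1) = 24; x(2) = 28; x(3) = 40; x(4) = 32; x(5) = 8; x(6) = 24.
Since x(6) = x(1) = 24, the sequence is eventually periodic: after a pre-period of length 1 it cycles with period 5.
For i ≥ 1, x(i) depends only on (i - 1) mod 5. (79 - 1) mod 5 = 3, so x(79) = x(4) = 32.

32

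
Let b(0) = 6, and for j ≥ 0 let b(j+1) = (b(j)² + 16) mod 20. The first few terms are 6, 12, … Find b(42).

16

Computing terms: b(0) = 6,  b(1) = 12,  b(2) = 0,  b(3) = 16,  b(4) = 12.
Since b(4) = b(1) = 12, the sequence is eventually periodic: after a pre-period of length 1 it cycles with period 3.
For j ≥ 1, b(j) depends only on (j - 1) mod 3. (42 - 1) mod 3 = 2, so b(42) = b(3) = 16.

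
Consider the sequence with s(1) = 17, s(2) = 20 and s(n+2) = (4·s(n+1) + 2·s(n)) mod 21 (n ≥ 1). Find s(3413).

7

s(1) = 17; s(2) = 20; s(3) = 9; s(4) = 13; s(5) = 7; s(6) = 12; s(7) = 20; s(8) = 20; s(9) = 15; s(10) = 16; s(11) = 10; s(12) = 9; s(13) = 14; s(14) = 11; s(15) = 9; s(16) = 16; s(17) = 19; s(18) = 3; s(19) = 8; s(20) = 17; s(21) = 0; s(22) = 13; s(23) = 10; s(24) = 3; s(25) = 11; s(26) = 8; s(27) = 12; s(28) = 1; s(29) = 7; s(30) = 9; s(31) = 8; s(32) = 8; s(33) = 6; s(34) = 19; s(35) = 4; s(36) = 12; s(37) = 14; s(38) = 17; s(39) = 12; s(40) = 19; s(41) = 16; s(42) = 18; s(43) = 20; s(44) = 11; s(45) = 0; s(46) = 1; s(47) = 4; s(48) = 18; s(49) = 17; s(50) = 20.
The sequence repeats with period 48.
(3413 - 1) mod 48 = 4, so s(3413) = s(5) = 7.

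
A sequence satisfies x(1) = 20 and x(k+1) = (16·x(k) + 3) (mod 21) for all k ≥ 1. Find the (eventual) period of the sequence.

x(1) = 20; x(2) = 8; x(3) = 5; x(4) = 20.
Since x(4) = x(1) = 20, the sequence is periodic with period 3.

3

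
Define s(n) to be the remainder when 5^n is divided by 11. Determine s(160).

s(0) = 1,  s(1) = 5,  s(2) = 3,  s(3) = 4,  s(4) = 9,  s(5) = 1.
Since s(5) = s(0) = 1, the sequence is periodic with period 5.
So s(160) = s(0 + ((160-0) mod 5)) = s(0) = 1.

1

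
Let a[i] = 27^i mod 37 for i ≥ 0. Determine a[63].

We have a[0] = 1,  a[1] = 27,  a[2] = 26,  a[3] = 36,  a[4] = 10,  a[5] = 11,  a[6] = 1.
Since a[6] = a[0] = 1, the sequence is periodic with period 6.
So a[63] = a[0 + ((63-0) mod 6)] = a[3] = 36.

36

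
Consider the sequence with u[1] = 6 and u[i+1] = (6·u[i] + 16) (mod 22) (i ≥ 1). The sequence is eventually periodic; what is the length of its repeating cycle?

10

u[1] = 6,  u[2] = 8,  u[3] = 20,  u[4] = 4,  u[5] = 18,  u[6] = 14,  u[7] = 12,  u[8] = 0,  u[9] = 16,  u[10] = 2,  u[11] = 6.
The sequence repeats with period 10.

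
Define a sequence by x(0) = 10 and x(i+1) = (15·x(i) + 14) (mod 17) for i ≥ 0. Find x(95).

2

We have x(0) = 10, x(1) = 11, x(2) = 9, x(3) = 13, x(4) = 5, x(5) = 4, x(6) = 6, x(7) = 2, x(8) = 10.
Since x(8) = x(0) = 10, the sequence is periodic with period 8.
So x(95) = x(0 + ((95-0) mod 8)) = x(7) = 2.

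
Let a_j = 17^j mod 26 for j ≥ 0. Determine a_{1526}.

3

Computing terms: a_0 = 1, a_1 = 17, a_2 = 3, a_3 = 25, a_4 = 9, a_5 = 23, a_6 = 1.
Since a_6 = a_0 = 1, the sequence is periodic with period 6.
So a_{1526} = a_{0 + ((1526-0) mod 6)} = a_2 = 3.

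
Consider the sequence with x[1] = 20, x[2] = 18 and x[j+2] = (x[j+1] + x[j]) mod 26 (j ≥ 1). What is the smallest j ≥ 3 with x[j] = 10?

7

Listing terms: x[1] = 20,  x[2] = 18,  x[3] = 12,  x[4] = 4,  x[5] = 16,  x[6] = 20,  x[7] = 10,  x[8] = 4,  x[9] = 14,  x[10] = 18,  x[11] = 6,  x[12] = 24,  x[13] = 4,  x[14] = 2,  x[15] = 6,  x[16] = 8,  x[17] = 14,  x[18] = 22,  x[19] = 10,  x[20] = 6,  x[21] = 16,  x[22] = 22,  x[23] = 12,  x[24] = 8,  x[25] = 20,  x[26] = 2,  x[27] = 22,  x[28] = 24,  x[29] = 20,  x[30] = 18.
The sequence repeats with period 28.
The value 10 first appears (with j ≥ 3) at x[7].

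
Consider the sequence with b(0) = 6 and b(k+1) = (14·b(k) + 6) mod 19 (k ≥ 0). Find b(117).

15

b(0) = 6,  b(1) = 14,  b(2) = 12,  b(3) = 3,  b(4) = 10,  b(5) = 13,  b(6) = 17,  b(7) = 16,  b(8) = 2,  b(9) = 15,  b(10) = 7,  b(11) = 9,  b(12) = 18,  b(13) = 11,  b(14) = 8,  b(15) = 4,  b(16) = 5,  b(17) = 0,  b(18) = 6.
Since b(18) = b(0) = 6, the sequence is periodic with period 18.
(117 - 0) mod 18 = 9, so b(117) = b(9) = 15.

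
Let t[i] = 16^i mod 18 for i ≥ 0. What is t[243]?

We have t[0] = 1, t[1] = 16, t[2] = 4, t[3] = 10, t[4] = 16.
Since t[4] = t[1] = 16, the sequence is eventually periodic: after a pre-period of length 1 it cycles with period 3.
For i ≥ 1, t[i] depends only on (i - 1) mod 3. (243 - 1) mod 3 = 2, so t[243] = t[3] = 10.

10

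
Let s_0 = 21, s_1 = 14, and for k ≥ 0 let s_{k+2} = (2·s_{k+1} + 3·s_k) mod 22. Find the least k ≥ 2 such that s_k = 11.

Listing terms: s_0 = 21,  s_1 = 14,  s_2 = 3,  s_3 = 4,  s_4 = 17,  s_5 = 2,  s_6 = 11,  s_7 = 6,  s_8 = 1,  s_9 = 20,  s_{10} = 21,  s_{11} = 14.
Since (s_{10}, s_{11}) = (s_0, s_1) = (21, 14) (two consecutive terms determine the rest), the sequence is periodic with period 10.
The value 11 first appears (with k ≥ 2) at s_6.

6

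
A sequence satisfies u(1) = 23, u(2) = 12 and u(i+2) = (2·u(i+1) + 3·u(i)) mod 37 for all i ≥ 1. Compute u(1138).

0

u(1) = 23,  u(2) = 12,  u(3) = 19,  u(4) = 0,  u(5) = 20,  u(6) = 3,  u(7) = 29,  u(8) = 30,  u(9) = 36,  u(10) = 14,  u(11) = 25,  u(12) = 18,  u(13) = 0,  u(14) = 17,  u(15) = 34,  u(16) = 8,  u(17) = 7,  u(18) = 1,  u(19) = 23,  u(20) = 12.
Since (u(19), u(20)) = (u(1), u(2)) = (23, 12) (two consecutive terms determine the rest), the sequence is periodic with period 18.
So u(1138) = u(1 + ((1138-1) mod 18)) = u(4) = 0.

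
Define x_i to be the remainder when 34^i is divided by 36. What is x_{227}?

4

We have x_1 = 34; x_2 = 4; x_3 = 28; x_4 = 16; x_5 = 4.
Since x_5 = x_2 = 4, the sequence is eventually periodic: after a pre-period of length 1 it cycles with period 3.
For i ≥ 2, x_i depends only on (i - 2) mod 3. (227 - 2) mod 3 = 0, so x_{227} = x_2 = 4.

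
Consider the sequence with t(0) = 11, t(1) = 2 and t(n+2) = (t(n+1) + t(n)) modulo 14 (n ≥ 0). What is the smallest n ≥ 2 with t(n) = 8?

10

t(0) = 11, t(1) = 2, t(2) = 13, t(3) = 1, t(4) = 0, t(5) = 1, t(6) = 1, t(7) = 2, t(8) = 3, t(9) = 5, t(10) = 8, t(11) = 13, t(12) = 7, t(13) = 6, t(14) = 13, t(15) = 5, t(16) = 4, t(17) = 9, t(18) = 13, t(19) = 8, t(20) = 7, t(21) = 1, t(22) = 8, t(23) = 9, t(24) = 3, t(25) = 12, t(26) = 1, t(27) = 13, t(28) = 0, t(29) = 13, t(30) = 13, t(31) = 12, t(32) = 11, t(33) = 9, t(34) = 6, t(35) = 1, t(36) = 7, t(37) = 8, t(38) = 1, t(39) = 9, t(40) = 10, t(41) = 5, t(42) = 1, t(43) = 6, t(44) = 7, t(45) = 13, t(46) = 6, t(47) = 5, t(48) = 11, t(49) = 2.
The sequence repeats with period 48.
The value 8 first appears (with n ≥ 2) at t(10).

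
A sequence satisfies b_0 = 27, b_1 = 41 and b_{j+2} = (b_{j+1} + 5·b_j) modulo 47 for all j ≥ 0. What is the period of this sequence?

23

b_0 = 27; b_1 = 41; b_2 = 35; b_3 = 5; b_4 = 39; b_5 = 17; b_6 = 24; b_7 = 15; b_8 = 41; b_9 = 22; b_{10} = 39; b_{11} = 8; b_{12} = 15; b_{13} = 8; b_{14} = 36; b_{15} = 29; b_{16} = 21; b_{17} = 25; b_{18} = 36; b_{19} = 20; b_{20} = 12; b_{21} = 18; b_{22} = 31; b_{23} = 27; b_{24} = 41.
Since (b_{23}, b_{24}) = (b_0, b_1) = (27, 41) (two consecutive terms determine the rest), the sequence is periodic with period 23.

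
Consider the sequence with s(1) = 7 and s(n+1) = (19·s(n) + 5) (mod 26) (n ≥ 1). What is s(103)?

17

Listing terms: s(1) = 7, s(2) = 8, s(3) = 1, s(4) = 24, s(5) = 19, s(6) = 2, s(7) = 17, s(8) = 16, s(9) = 23, s(10) = 0, s(11) = 5, s(12) = 22, s(13) = 7.
Since s(13) = s(1) = 7, the sequence is periodic with period 12.
So s(103) = s(1 + ((103-1) mod 12)) = s(7) = 17.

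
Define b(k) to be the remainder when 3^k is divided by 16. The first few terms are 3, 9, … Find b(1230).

9

Listing terms: b(1) = 3; b(2) = 9; b(3) = 11; b(4) = 1; b(5) = 3.
Since b(5) = b(1) = 3, the sequence is periodic with period 4.
So b(1230) = b(1 + ((1230-1) mod 4)) = b(2) = 9.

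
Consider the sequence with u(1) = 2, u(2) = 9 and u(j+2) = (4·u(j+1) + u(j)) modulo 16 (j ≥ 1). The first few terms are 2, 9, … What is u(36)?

Computing terms: u(1) = 2, u(2) = 9, u(3) = 6, u(4) = 1, u(5) = 10, u(6) = 9, u(7) = 14, u(8) = 1, u(9) = 2, u(10) = 9.
Since (u(9), u(10)) = (u(1), u(2)) = (2, 9) (two consecutive terms determine the rest), the sequence is periodic with period 8.
So u(36) = u(1 + ((36-1) mod 8)) = u(4) = 1.

1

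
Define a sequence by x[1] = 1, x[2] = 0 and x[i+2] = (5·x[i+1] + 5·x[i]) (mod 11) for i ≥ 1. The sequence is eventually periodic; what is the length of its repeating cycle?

10

x[1] = 1, x[2] = 0, x[3] = 5, x[4] = 3, x[5] = 7, x[6] = 6, x[7] = 10, x[8] = 3, x[9] = 10, x[10] = 10, x[11] = 1, x[12] = 0.
The sequence repeats with period 10.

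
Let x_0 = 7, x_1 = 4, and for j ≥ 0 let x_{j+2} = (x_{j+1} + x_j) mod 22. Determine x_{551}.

Listing terms: x_0 = 7, x_1 = 4, x_2 = 11, x_3 = 15, x_4 = 4, x_5 = 19, x_6 = 1, x_7 = 20, x_8 = 21, x_9 = 19, x_{10} = 18, x_{11} = 15, x_{12} = 11, x_{13} = 4, x_{14} = 15, x_{15} = 19, x_{16} = 12, x_{17} = 9, x_{18} = 21, x_{19} = 8, x_{20} = 7, x_{21} = 15, x_{22} = 0, x_{23} = 15, x_{24} = 15, x_{25} = 8, x_{26} = 1, x_{27} = 9, x_{28} = 10, x_{29} = 19, x_{30} = 7, x_{31} = 4.
The sequence repeats with period 30.
(551 - 0) mod 30 = 11, so x_{551} = x_{11} = 15.

15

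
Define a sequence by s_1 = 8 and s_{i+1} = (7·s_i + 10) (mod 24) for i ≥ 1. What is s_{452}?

18

s_1 = 8; s_2 = 18; s_3 = 16; s_4 = 2; s_5 = 0; s_6 = 10; s_7 = 8.
The sequence repeats with period 6.
So s_{452} = s_{1 + ((452-1) mod 6)} = s_2 = 18.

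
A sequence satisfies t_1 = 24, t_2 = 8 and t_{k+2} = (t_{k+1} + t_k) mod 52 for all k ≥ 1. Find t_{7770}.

Computing terms: t_1 = 24; t_2 = 8; t_3 = 32; t_4 = 40; t_5 = 20; t_6 = 8; t_7 = 28; t_8 = 36; t_9 = 12; t_{10} = 48; t_{11} = 8; t_{12} = 4; t_{13} = 12; t_{14} = 16; t_{15} = 28; t_{16} = 44; t_{17} = 20; t_{18} = 12; t_{19} = 32; t_{20} = 44; t_{21} = 24; t_{22} = 16; t_{23} = 40; t_{24} = 4; t_{25} = 44; t_{26} = 48; t_{27} = 40; t_{28} = 36; t_{29} = 24; t_{30} = 8.
Since (t_{29}, t_{30}) = (t_1, t_2) = (24, 8) (two consecutive terms determine the rest), the sequence is periodic with period 28.
So t_{7770} = t_{1 + ((7770-1) mod 28)} = t_{14} = 16.

16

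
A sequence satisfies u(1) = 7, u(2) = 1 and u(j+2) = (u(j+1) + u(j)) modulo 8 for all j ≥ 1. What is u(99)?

u(1) = 7; u(2) = 1; u(3) = 0; u(4) = 1; u(5) = 1; u(6) = 2; u(7) = 3; u(8) = 5; u(9) = 0; u(10) = 5; u(11) = 5; u(12) = 2; u(13) = 7; u(14) = 1.
The sequence repeats with period 12.
(99 - 1) mod 12 = 2, so u(99) = u(3) = 0.

0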